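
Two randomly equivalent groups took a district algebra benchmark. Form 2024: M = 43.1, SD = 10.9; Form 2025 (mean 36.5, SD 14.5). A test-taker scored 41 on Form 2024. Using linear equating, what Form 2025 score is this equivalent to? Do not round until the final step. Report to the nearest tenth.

33.7

Linear equating: y = (SD_Y/SD_X)(x − M_X) + M_Y
y = (14.5/10.9)(41 − 43.1) + 36.5
y = 1.330275 × -2.1 + 36.5 = -2.7936 + 36.5 = 33.7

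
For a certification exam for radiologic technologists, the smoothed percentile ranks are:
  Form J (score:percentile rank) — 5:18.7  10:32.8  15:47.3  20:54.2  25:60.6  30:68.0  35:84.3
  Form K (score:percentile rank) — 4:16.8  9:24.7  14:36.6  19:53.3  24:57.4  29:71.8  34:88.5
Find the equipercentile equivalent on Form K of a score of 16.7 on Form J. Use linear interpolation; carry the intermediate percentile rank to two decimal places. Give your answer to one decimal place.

PR of 16.7 on Form J: 47.3 + (16.7 − 15)/(20 − 15) × (54.2 − 47.3) = 49.65
On Form K, PR 49.65 falls between score 14 (PR 36.6) and 19 (PR 53.3).
Interpolate: 14 + (49.65 − 36.6)/(53.3 − 36.6) × (19 − 14) = 17.9

17.9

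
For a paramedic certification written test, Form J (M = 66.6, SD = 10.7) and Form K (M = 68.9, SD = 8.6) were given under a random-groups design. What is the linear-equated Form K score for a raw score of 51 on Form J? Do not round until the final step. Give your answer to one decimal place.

56.4

Linear equating: y = (SD_Y/SD_X)(x − M_X) + M_Y
y = (8.6/10.7)(51 − 66.6) + 68.9
y = 0.803738 × -15.6 + 68.9 = -12.5383 + 68.9 = 56.4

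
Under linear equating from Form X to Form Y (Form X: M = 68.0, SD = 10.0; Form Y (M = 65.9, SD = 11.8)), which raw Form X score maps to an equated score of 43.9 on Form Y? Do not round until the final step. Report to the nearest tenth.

Invert y = (SD_Y/SD_X)(x − M_X) + M_Y:
x = (SD_X/SD_Y)(y − M_Y) + M_X = (10.0/11.8)(43.9 − 65.9) + 68.0
x = 0.847458 × -22.000 + 68.0 = 49.4

49.4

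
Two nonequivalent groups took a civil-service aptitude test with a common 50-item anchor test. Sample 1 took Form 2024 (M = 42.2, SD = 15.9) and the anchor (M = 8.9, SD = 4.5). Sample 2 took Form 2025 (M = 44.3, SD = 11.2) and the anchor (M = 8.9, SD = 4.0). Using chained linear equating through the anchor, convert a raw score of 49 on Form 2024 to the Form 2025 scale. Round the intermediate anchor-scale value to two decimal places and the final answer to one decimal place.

49.7

Form 2024 → anchor (Sample 1): v = (4.5/15.9)(49 − 42.2) + 8.9 = 10.82
anchor → Form 2025 (Sample 2): y = (11.2/4.0)(10.82 − 8.9) + 44.3 = 49.7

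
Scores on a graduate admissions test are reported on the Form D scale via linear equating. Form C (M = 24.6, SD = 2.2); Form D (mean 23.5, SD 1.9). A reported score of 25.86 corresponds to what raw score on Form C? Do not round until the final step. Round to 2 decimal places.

Invert y = (SD_Y/SD_X)(x − M_X) + M_Y:
x = (SD_X/SD_Y)(y − M_Y) + M_X = (2.2/1.9)(25.86 − 23.5) + 24.6
x = 1.157895 × 2.360 + 24.6 = 27.33

27.33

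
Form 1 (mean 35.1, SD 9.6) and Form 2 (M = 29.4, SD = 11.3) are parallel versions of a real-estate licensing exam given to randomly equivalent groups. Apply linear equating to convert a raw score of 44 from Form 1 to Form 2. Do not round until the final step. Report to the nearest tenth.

39.9

Linear equating: y = (SD_Y/SD_X)(x − M_X) + M_Y
y = (11.3/9.6)(44 − 35.1) + 29.4
y = 1.177083 × 8.9 + 29.4 = 10.4760 + 29.4 = 39.9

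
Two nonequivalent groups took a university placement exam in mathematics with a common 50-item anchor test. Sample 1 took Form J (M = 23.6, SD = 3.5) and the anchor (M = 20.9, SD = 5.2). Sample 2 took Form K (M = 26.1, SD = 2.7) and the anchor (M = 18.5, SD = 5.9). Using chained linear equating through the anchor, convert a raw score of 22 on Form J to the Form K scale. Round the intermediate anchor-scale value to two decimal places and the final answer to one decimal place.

26.1

Form J → anchor (Sample 1): v = (5.2/3.5)(22 − 23.6) + 20.9 = 18.52
anchor → Form K (Sample 2): y = (2.7/5.9)(18.52 − 18.5) + 26.1 = 26.1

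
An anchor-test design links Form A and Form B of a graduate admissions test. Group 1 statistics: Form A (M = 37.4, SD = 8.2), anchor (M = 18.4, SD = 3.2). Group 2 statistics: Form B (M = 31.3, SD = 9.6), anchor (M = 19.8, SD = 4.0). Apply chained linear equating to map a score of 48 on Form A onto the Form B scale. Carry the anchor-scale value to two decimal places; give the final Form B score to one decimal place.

37.9

Form A → anchor (Group 1): v = (3.2/8.2)(48 − 37.4) + 18.4 = 22.54
anchor → Form B (Group 2): y = (9.6/4.0)(22.54 − 19.8) + 31.3 = 37.9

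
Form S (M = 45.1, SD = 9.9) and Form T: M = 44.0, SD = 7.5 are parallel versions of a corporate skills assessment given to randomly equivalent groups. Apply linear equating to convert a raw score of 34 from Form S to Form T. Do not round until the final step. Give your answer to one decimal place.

35.6

Linear equating: y = (SD_Y/SD_X)(x − M_X) + M_Y
y = (7.5/9.9)(34 − 45.1) + 44.0
y = 0.757576 × -11.1 + 44.0 = -8.4091 + 44.0 = 35.6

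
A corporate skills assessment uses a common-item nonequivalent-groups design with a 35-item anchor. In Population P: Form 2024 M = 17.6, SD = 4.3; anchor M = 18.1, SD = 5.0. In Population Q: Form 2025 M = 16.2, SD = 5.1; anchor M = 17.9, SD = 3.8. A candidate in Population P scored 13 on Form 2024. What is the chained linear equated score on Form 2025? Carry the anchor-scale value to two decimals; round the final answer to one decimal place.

9.3

Form 2024 → anchor (Population P): v = (5.0/4.3)(13 − 17.6) + 18.1 = 12.75
anchor → Form 2025 (Population Q): y = (5.1/3.8)(12.75 − 17.9) + 16.2 = 9.3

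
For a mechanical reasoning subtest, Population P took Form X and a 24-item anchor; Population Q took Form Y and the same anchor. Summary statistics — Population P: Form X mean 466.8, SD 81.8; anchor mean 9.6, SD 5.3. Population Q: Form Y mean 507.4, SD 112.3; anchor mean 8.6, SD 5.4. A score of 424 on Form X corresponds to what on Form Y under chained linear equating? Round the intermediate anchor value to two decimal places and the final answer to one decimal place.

Form X → anchor (Population P): v = (5.3/81.8)(424 − 466.8) + 9.6 = 6.83
anchor → Form Y (Population Q): y = (112.3/5.4)(6.83 − 8.6) + 507.4 = 470.6

470.6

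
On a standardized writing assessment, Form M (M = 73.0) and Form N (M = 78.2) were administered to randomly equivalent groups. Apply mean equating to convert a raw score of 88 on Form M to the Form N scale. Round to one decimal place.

93.2

Mean equating: y = x + (M_Y − M_X) = 88 + (78.2 − 73.0) = 93.2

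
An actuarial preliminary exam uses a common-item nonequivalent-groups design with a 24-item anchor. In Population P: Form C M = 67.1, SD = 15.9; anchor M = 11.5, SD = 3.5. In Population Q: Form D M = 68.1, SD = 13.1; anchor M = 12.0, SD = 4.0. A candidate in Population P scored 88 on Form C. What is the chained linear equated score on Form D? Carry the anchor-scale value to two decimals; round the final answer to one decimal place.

81.5

Form C → anchor (Population P): v = (3.5/15.9)(88 − 67.1) + 11.5 = 16.10
anchor → Form D (Population Q): y = (13.1/4.0)(16.10 − 12.0) + 68.1 = 81.5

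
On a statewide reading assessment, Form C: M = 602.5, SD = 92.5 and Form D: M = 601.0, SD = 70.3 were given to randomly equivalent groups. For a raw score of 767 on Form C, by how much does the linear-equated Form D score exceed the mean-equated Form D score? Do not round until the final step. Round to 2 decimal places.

-39.48

Mean-equated: 767 + (601.0 − 602.5) = 765.50
Linear-equated: (70.3/92.5)(767 − 602.5) + 601.0 = 726.020
Difference = 726.020 − 765.50 = -39.48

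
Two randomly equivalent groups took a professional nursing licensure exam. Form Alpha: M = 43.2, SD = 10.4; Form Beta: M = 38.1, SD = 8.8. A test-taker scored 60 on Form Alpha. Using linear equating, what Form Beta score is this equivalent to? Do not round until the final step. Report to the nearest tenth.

Linear equating: y = (SD_Y/SD_X)(x − M_X) + M_Y
y = (8.8/10.4)(60 − 43.2) + 38.1
y = 0.846154 × 16.8 + 38.1 = 14.2154 + 38.1 = 52.3

52.3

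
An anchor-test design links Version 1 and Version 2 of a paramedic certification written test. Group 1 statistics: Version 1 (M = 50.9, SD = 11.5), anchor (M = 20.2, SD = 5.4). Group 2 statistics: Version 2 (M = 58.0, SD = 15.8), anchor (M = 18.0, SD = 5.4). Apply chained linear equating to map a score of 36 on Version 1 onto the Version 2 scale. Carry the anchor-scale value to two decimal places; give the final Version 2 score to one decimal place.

Version 1 → anchor (Group 1): v = (5.4/11.5)(36 − 50.9) + 20.2 = 13.20
anchor → Version 2 (Group 2): y = (15.8/5.4)(13.20 − 18.0) + 58.0 = 44.0

44.0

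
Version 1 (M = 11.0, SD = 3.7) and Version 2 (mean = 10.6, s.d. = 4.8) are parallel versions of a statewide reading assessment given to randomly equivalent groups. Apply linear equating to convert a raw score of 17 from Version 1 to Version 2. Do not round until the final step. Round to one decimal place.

Linear equating: y = (SD_Y/SD_X)(x − M_X) + M_Y
y = (4.8/3.7)(17 − 11.0) + 10.6
y = 1.297297 × 6.0 + 10.6 = 7.7838 + 10.6 = 18.4

18.4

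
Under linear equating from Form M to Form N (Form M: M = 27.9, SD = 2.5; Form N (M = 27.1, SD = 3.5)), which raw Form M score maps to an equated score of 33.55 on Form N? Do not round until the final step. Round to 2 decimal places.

32.51

Invert y = (SD_Y/SD_X)(x − M_X) + M_Y:
x = (SD_X/SD_Y)(y − M_Y) + M_X = (2.5/3.5)(33.55 − 27.1) + 27.9
x = 0.714286 × 6.450 + 27.9 = 32.51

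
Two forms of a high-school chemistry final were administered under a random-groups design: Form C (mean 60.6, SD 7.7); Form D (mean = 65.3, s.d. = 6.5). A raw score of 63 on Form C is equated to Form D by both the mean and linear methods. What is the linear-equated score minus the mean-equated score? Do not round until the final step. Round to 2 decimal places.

-0.37

Mean-equated: 63 + (65.3 − 60.6) = 67.70
Linear-equated: (6.5/7.7)(63 − 60.6) + 65.3 = 67.326
Difference = 67.326 − 67.70 = -0.37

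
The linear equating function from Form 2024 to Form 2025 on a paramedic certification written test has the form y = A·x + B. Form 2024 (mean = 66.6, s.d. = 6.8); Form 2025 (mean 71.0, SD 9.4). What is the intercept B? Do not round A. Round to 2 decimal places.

-21.06

A = SD_Y / SD_X = 9.4 / 6.8 = 1.382353
B = M_Y − A·M_X = 71.0 − 1.382353 × 66.6 = -21.06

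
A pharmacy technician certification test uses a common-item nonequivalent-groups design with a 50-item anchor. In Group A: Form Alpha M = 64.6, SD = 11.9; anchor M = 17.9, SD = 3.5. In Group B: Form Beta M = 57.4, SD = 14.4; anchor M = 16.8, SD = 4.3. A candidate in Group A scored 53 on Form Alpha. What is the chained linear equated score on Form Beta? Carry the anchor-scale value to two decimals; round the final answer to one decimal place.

Form Alpha → anchor (Group A): v = (3.5/11.9)(53 − 64.6) + 17.9 = 14.49
anchor → Form Beta (Group B): y = (14.4/4.3)(14.49 − 16.8) + 57.4 = 49.7

49.7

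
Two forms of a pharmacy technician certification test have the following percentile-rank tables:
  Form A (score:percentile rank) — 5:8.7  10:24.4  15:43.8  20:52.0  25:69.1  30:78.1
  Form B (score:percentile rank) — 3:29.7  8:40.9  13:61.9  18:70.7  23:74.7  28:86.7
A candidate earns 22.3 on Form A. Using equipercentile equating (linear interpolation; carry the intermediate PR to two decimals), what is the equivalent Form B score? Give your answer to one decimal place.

PR of 22.3 on Form A: 52.0 + (22.3 − 20)/(25 − 20) × (69.1 − 52.0) = 59.87
On Form B, PR 59.87 falls between score 8 (PR 40.9) and 13 (PR 61.9).
Interpolate: 8 + (59.87 − 40.9)/(61.9 − 40.9) × (13 − 8) = 12.5

12.5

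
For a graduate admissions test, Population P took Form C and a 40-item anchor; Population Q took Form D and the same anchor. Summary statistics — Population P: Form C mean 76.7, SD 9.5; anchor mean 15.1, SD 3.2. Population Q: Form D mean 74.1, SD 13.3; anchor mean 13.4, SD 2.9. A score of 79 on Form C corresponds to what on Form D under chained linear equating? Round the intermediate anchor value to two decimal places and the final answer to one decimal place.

Form C → anchor (Population P): v = (3.2/9.5)(79 − 76.7) + 15.1 = 15.87
anchor → Form D (Population Q): y = (13.3/2.9)(15.87 − 13.4) + 74.1 = 85.4

85.4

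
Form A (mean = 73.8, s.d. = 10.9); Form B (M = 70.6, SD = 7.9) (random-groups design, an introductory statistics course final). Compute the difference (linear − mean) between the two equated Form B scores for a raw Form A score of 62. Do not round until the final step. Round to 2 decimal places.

3.25

Mean-equated: 62 + (70.6 − 73.8) = 58.80
Linear-equated: (7.9/10.9)(62 − 73.8) + 70.6 = 62.048
Difference = 62.048 − 58.80 = 3.25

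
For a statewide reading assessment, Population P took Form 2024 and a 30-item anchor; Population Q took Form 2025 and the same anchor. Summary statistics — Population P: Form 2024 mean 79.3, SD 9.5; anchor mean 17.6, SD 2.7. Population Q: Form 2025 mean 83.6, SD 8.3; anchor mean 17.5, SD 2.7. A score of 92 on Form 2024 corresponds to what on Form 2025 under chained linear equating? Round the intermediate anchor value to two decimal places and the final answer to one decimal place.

Form 2024 → anchor (Population P): v = (2.7/9.5)(92 − 79.3) + 17.6 = 21.21
anchor → Form 2025 (Population Q): y = (8.3/2.7)(21.21 − 17.5) + 83.6 = 95.0

95.0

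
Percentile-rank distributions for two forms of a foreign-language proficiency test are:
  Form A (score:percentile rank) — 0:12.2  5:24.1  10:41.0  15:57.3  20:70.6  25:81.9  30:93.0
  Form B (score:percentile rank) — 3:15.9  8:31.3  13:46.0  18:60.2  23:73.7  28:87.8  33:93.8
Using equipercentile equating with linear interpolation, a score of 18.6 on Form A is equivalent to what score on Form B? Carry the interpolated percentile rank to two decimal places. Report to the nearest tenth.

PR of 18.6 on Form A: 57.3 + (18.6 − 15)/(20 − 15) × (70.6 − 57.3) = 66.88
On Form B, PR 66.88 falls between score 18 (PR 60.2) and 23 (PR 73.7).
Interpolate: 18 + (66.88 − 60.2)/(73.7 − 60.2) × (23 − 18) = 20.5

20.5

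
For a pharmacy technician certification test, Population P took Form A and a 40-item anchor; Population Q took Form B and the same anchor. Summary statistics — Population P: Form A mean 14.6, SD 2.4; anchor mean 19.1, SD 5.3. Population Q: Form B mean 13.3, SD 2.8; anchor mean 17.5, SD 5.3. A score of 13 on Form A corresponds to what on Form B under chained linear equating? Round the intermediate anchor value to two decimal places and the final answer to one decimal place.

12.3

Form A → anchor (Population P): v = (5.3/2.4)(13 − 14.6) + 19.1 = 15.57
anchor → Form B (Population Q): y = (2.8/5.3)(15.57 − 17.5) + 13.3 = 12.3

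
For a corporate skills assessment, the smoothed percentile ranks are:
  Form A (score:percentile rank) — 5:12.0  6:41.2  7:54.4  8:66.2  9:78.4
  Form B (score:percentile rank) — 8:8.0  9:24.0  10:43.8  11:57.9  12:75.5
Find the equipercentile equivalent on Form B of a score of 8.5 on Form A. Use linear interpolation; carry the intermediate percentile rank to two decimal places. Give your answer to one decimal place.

PR of 8.5 on Form A: 66.2 + (8.5 − 8)/(9 − 8) × (78.4 − 66.2) = 72.30
On Form B, PR 72.30 falls between score 11 (PR 57.9) and 12 (PR 75.5).
Interpolate: 11 + (72.30 − 57.9)/(75.5 − 57.9) × (12 − 11) = 11.8

11.8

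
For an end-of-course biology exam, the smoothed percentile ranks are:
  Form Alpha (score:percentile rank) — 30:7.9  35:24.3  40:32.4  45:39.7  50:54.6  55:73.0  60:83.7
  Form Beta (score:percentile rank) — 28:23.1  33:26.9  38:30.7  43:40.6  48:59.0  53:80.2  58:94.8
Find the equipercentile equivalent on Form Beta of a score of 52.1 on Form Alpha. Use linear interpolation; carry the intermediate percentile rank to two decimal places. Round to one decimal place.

48.8

PR of 52.1 on Form Alpha: 54.6 + (52.1 − 50)/(55 − 50) × (73.0 − 54.6) = 62.33
On Form Beta, PR 62.33 falls between score 48 (PR 59.0) and 53 (PR 80.2).
Interpolate: 48 + (62.33 − 59.0)/(80.2 − 59.0) × (53 − 48) = 48.8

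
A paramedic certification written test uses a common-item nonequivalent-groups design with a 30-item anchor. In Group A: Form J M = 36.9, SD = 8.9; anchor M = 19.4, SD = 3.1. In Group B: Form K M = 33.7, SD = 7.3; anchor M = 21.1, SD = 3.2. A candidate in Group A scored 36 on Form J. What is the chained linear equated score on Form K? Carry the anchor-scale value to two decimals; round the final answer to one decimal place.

Form J → anchor (Group A): v = (3.1/8.9)(36 − 36.9) + 19.4 = 19.09
anchor → Form K (Group B): y = (7.3/3.2)(19.09 − 21.1) + 33.7 = 29.1

29.1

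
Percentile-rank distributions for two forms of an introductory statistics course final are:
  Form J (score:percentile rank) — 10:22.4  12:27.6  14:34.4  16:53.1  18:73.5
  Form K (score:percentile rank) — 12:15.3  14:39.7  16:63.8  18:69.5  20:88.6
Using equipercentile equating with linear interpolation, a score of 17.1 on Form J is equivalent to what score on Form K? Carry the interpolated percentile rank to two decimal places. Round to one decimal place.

16.2

PR of 17.1 on Form J: 53.1 + (17.1 − 16)/(18 − 16) × (73.5 − 53.1) = 64.32
On Form K, PR 64.32 falls between score 16 (PR 63.8) and 18 (PR 69.5).
Interpolate: 16 + (64.32 − 63.8)/(69.5 − 63.8) × (18 − 16) = 16.2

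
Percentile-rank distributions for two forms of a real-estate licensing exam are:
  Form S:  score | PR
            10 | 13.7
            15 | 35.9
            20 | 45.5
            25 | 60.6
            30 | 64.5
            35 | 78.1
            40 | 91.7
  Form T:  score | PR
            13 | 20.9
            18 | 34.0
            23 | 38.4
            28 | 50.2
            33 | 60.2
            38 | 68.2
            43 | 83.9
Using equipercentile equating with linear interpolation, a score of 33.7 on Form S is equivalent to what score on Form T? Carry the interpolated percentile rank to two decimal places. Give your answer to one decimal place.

PR of 33.7 on Form S: 64.5 + (33.7 − 30)/(35 − 30) × (78.1 − 64.5) = 74.56
On Form T, PR 74.56 falls between score 38 (PR 68.2) and 43 (PR 83.9).
Interpolate: 38 + (74.56 − 68.2)/(83.9 − 68.2) × (43 − 38) = 40.0

40.0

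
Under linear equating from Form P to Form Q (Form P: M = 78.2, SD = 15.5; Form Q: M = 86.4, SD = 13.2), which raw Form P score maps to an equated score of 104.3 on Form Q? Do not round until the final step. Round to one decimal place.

Invert y = (SD_Y/SD_X)(x − M_X) + M_Y:
x = (SD_X/SD_Y)(y − M_Y) + M_X = (15.5/13.2)(104.3 − 86.4) + 78.2
x = 1.174242 × 17.900 + 78.2 = 99.2

99.2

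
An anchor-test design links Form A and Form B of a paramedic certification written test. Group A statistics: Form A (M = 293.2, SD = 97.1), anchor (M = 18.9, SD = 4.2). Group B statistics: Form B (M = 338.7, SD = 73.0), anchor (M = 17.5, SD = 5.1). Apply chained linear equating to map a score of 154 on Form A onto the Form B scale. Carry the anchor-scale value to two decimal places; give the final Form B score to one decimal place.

Form A → anchor (Group A): v = (4.2/97.1)(154 − 293.2) + 18.9 = 12.88
anchor → Form B (Group B): y = (73.0/5.1)(12.88 − 17.5) + 338.7 = 272.6

272.6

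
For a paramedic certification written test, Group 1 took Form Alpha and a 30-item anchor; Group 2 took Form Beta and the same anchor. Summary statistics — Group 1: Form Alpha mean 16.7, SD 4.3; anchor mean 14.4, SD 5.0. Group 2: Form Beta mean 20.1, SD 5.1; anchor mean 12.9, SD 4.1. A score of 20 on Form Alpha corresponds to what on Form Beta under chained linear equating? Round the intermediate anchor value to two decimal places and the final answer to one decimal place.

26.7

Form Alpha → anchor (Group 1): v = (5.0/4.3)(20 − 16.7) + 14.4 = 18.24
anchor → Form Beta (Group 2): y = (5.1/4.1)(18.24 − 12.9) + 20.1 = 26.7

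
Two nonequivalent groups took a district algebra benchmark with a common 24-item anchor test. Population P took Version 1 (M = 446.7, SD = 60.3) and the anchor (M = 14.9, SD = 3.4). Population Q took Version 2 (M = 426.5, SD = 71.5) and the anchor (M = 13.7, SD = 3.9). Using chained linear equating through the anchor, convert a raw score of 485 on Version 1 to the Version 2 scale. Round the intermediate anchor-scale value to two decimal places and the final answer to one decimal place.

488.1

Version 1 → anchor (Population P): v = (3.4/60.3)(485 − 446.7) + 14.9 = 17.06
anchor → Version 2 (Population Q): y = (71.5/3.9)(17.06 − 13.7) + 426.5 = 488.1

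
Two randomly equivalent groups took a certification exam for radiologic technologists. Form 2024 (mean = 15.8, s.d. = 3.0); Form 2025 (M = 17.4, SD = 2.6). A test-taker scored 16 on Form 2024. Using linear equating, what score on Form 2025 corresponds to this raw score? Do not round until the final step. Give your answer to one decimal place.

Linear equating: y = (SD_Y/SD_X)(x − M_X) + M_Y
y = (2.6/3.0)(16 − 15.8) + 17.4
y = 0.866667 × 0.2 + 17.4 = 0.1733 + 17.4 = 17.6

17.6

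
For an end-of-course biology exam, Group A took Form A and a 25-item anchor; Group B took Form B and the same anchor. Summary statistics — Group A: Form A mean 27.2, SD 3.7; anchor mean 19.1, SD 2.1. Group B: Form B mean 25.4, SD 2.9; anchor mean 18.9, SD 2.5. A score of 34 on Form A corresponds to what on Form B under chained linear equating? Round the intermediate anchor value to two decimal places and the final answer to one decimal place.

30.1

Form A → anchor (Group A): v = (2.1/3.7)(34 − 27.2) + 19.1 = 22.96
anchor → Form B (Group B): y = (2.9/2.5)(22.96 − 18.9) + 25.4 = 30.1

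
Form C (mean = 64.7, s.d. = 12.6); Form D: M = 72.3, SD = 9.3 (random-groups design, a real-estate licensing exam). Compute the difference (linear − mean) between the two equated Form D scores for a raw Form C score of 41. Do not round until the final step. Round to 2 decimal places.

Mean-equated: 41 + (72.3 − 64.7) = 48.60
Linear-equated: (9.3/12.6)(41 − 64.7) + 72.3 = 54.807
Difference = 54.807 − 48.60 = 6.21

6.21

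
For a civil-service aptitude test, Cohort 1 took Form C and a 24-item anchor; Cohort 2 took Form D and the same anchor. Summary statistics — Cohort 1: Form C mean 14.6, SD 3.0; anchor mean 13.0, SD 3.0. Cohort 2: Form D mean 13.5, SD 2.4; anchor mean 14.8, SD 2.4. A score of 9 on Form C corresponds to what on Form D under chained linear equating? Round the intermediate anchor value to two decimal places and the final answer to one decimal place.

6.1

Form C → anchor (Cohort 1): v = (3.0/3.0)(9 − 14.6) + 13.0 = 7.40
anchor → Form D (Cohort 2): y = (2.4/2.4)(7.40 − 14.8) + 13.5 = 6.1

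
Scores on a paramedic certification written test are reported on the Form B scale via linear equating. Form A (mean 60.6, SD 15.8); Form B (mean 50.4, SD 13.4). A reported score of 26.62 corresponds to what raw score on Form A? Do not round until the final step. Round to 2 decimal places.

32.56

Invert y = (SD_Y/SD_X)(x − M_X) + M_Y:
x = (SD_X/SD_Y)(y − M_Y) + M_X = (15.8/13.4)(26.62 − 50.4) + 60.6
x = 1.179104 × -23.780 + 60.6 = 32.56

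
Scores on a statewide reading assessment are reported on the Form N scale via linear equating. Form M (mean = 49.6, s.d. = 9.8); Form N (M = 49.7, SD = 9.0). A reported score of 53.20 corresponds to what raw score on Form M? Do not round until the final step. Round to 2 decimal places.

53.41

Invert y = (SD_Y/SD_X)(x − M_X) + M_Y:
x = (SD_X/SD_Y)(y − M_Y) + M_X = (9.8/9.0)(53.20 − 49.7) + 49.6
x = 1.088889 × 3.500 + 49.6 = 53.41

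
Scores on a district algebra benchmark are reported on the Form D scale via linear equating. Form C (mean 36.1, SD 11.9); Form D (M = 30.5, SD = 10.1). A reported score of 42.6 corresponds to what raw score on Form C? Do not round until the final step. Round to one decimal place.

50.4

Invert y = (SD_Y/SD_X)(x − M_X) + M_Y:
x = (SD_X/SD_Y)(y − M_Y) + M_X = (11.9/10.1)(42.6 − 30.5) + 36.1
x = 1.178218 × 12.100 + 36.1 = 50.4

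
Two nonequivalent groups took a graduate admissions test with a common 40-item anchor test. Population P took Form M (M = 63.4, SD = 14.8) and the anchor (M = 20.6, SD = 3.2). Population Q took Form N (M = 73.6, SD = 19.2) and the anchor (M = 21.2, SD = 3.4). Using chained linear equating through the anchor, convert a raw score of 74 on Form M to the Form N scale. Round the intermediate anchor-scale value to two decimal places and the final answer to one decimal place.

83.1

Form M → anchor (Population P): v = (3.2/14.8)(74 − 63.4) + 20.6 = 22.89
anchor → Form N (Population Q): y = (19.2/3.4)(22.89 − 21.2) + 73.6 = 83.1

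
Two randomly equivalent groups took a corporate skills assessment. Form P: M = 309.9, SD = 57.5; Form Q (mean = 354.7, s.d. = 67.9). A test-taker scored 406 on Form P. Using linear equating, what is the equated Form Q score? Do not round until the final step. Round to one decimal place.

Linear equating: y = (SD_Y/SD_X)(x − M_X) + M_Y
y = (67.9/57.5)(406 − 309.9) + 354.7
y = 1.180870 × 96.1 + 354.7 = 113.4816 + 354.7 = 468.2

468.2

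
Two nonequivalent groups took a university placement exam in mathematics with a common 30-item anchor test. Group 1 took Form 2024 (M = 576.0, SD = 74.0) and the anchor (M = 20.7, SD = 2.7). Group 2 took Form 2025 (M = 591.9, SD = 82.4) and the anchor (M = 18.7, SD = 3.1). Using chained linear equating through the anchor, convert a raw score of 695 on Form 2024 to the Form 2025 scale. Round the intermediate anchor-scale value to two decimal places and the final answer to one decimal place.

760.4

Form 2024 → anchor (Group 1): v = (2.7/74.0)(695 − 576.0) + 20.7 = 25.04
anchor → Form 2025 (Group 2): y = (82.4/3.1)(25.04 − 18.7) + 591.9 = 760.4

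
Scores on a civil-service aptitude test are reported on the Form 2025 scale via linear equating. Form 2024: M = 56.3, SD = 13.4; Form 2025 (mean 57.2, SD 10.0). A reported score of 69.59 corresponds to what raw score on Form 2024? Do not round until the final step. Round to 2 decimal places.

72.90

Invert y = (SD_Y/SD_X)(x − M_X) + M_Y:
x = (SD_X/SD_Y)(y − M_Y) + M_X = (13.4/10.0)(69.59 − 57.2) + 56.3
x = 1.340000 × 12.390 + 56.3 = 72.90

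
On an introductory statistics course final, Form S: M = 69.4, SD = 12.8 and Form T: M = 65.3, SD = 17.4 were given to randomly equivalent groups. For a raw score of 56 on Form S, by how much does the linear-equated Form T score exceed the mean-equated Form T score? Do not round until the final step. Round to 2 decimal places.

Mean-equated: 56 + (65.3 − 69.4) = 51.90
Linear-equated: (17.4/12.8)(56 − 69.4) + 65.3 = 47.084
Difference = 47.084 − 51.90 = -4.82

-4.82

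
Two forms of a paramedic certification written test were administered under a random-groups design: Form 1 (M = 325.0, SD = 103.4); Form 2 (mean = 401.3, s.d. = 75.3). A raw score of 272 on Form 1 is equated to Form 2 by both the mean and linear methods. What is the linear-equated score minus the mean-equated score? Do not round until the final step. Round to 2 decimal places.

Mean-equated: 272 + (401.3 − 325.0) = 348.30
Linear-equated: (75.3/103.4)(272 − 325.0) + 401.3 = 362.703
Difference = 362.703 − 348.30 = 14.40

14.40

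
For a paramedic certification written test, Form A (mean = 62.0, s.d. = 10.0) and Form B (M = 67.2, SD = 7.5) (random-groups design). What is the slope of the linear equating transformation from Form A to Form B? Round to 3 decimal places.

0.750

A = SD_Y / SD_X = 7.5 / 10.0 = 0.750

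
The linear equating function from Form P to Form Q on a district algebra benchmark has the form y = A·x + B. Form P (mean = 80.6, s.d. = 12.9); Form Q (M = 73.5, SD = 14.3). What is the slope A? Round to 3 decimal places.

A = SD_Y / SD_X = 14.3 / 12.9 = 1.109

1.109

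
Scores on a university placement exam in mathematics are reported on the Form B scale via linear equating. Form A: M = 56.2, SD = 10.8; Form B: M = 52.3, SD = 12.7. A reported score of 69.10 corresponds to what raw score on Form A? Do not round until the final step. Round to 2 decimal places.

Invert y = (SD_Y/SD_X)(x − M_X) + M_Y:
x = (SD_X/SD_Y)(y − M_Y) + M_X = (10.8/12.7)(69.10 − 52.3) + 56.2
x = 0.850394 × 16.800 + 56.2 = 70.49

70.49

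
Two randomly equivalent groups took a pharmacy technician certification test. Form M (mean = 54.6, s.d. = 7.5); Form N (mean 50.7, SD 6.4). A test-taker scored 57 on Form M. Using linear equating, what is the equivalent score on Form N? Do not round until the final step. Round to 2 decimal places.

52.75

Linear equating: y = (SD_Y/SD_X)(x − M_X) + M_Y
y = (6.4/7.5)(57 − 54.6) + 50.7
y = 0.853333 × 2.4 + 50.7 = 2.0480 + 50.7 = 52.75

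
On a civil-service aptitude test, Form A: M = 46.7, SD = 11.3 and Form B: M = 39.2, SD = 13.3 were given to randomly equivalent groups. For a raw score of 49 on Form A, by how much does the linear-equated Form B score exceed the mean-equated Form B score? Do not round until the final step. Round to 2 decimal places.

0.41

Mean-equated: 49 + (39.2 − 46.7) = 41.50
Linear-equated: (13.3/11.3)(49 − 46.7) + 39.2 = 41.907
Difference = 41.907 − 41.50 = 0.41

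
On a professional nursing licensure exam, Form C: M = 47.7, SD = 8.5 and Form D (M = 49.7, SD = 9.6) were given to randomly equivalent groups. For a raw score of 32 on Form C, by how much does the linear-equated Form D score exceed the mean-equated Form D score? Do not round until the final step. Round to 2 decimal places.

-2.03

Mean-equated: 32 + (49.7 − 47.7) = 34.00
Linear-equated: (9.6/8.5)(32 − 47.7) + 49.7 = 31.968
Difference = 31.968 − 34.00 = -2.03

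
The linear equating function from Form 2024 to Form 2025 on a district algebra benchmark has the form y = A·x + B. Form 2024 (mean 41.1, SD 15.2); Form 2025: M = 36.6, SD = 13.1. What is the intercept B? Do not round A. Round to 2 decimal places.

A = SD_Y / SD_X = 13.1 / 15.2 = 0.861842
B = M_Y − A·M_X = 36.6 − 0.861842 × 41.1 = 1.18

1.18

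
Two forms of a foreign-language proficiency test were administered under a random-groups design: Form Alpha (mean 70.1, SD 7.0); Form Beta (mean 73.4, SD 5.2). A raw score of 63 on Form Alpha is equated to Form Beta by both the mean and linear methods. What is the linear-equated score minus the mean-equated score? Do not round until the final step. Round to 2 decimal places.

1.83

Mean-equated: 63 + (73.4 − 70.1) = 66.30
Linear-equated: (5.2/7.0)(63 − 70.1) + 73.4 = 68.126
Difference = 68.126 − 66.30 = 1.83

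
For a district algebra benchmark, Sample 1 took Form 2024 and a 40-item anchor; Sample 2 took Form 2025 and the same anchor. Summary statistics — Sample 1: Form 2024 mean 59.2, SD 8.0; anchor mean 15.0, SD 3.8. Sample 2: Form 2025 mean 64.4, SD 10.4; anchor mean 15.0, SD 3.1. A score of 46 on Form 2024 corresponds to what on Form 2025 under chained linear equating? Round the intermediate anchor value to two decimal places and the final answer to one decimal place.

Form 2024 → anchor (Sample 1): v = (3.8/8.0)(46 − 59.2) + 15.0 = 8.73
anchor → Form 2025 (Sample 2): y = (10.4/3.1)(8.73 − 15.0) + 64.4 = 43.4

43.4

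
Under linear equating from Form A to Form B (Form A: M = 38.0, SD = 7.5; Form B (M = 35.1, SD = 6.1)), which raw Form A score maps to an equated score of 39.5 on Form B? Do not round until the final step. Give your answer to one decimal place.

43.4

Invert y = (SD_Y/SD_X)(x − M_X) + M_Y:
x = (SD_X/SD_Y)(y − M_Y) + M_X = (7.5/6.1)(39.5 − 35.1) + 38.0
x = 1.229508 × 4.400 + 38.0 = 43.4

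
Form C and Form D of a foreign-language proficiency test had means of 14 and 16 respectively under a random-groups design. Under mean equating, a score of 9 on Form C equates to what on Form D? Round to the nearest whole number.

Mean equating: y = x + (M_Y − M_X) = 9 + (16 − 14) = 11

11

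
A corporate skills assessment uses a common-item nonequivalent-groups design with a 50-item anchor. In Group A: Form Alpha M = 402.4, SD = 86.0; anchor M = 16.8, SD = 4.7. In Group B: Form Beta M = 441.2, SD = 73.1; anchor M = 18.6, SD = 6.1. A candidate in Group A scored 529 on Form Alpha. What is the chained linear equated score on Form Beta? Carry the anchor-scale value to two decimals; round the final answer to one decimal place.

502.6

Form Alpha → anchor (Group A): v = (4.7/86.0)(529 − 402.4) + 16.8 = 23.72
anchor → Form Beta (Group B): y = (73.1/6.1)(23.72 − 18.6) + 441.2 = 502.6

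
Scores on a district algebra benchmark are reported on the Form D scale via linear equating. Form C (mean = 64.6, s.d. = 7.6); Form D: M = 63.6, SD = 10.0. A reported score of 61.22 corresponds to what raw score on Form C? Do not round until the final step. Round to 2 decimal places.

62.79

Invert y = (SD_Y/SD_X)(x − M_X) + M_Y:
x = (SD_X/SD_Y)(y − M_Y) + M_X = (7.6/10.0)(61.22 − 63.6) + 64.6
x = 0.760000 × -2.380 + 64.6 = 62.79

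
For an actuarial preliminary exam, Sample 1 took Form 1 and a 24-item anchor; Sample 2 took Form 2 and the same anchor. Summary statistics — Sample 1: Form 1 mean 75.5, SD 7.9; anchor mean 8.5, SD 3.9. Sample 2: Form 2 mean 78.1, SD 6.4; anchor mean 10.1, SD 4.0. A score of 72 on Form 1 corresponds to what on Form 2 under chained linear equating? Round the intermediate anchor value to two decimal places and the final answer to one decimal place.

Form 1 → anchor (Sample 1): v = (3.9/7.9)(72 − 75.5) + 8.5 = 6.77
anchor → Form 2 (Sample 2): y = (6.4/4.0)(6.77 − 10.1) + 78.1 = 72.8

72.8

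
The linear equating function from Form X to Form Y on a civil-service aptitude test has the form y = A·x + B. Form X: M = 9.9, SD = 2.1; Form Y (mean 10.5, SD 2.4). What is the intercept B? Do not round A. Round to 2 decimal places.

-0.81

A = SD_Y / SD_X = 2.4 / 2.1 = 1.142857
B = M_Y − A·M_X = 10.5 − 1.142857 × 9.9 = -0.81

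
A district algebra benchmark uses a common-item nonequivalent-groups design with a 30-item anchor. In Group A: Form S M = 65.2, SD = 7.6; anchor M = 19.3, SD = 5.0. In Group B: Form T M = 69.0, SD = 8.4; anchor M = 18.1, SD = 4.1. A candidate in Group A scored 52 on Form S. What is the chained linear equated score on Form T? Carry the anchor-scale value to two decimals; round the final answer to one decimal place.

53.7

Form S → anchor (Group A): v = (5.0/7.6)(52 − 65.2) + 19.3 = 10.62
anchor → Form T (Group B): y = (8.4/4.1)(10.62 − 18.1) + 69.0 = 53.7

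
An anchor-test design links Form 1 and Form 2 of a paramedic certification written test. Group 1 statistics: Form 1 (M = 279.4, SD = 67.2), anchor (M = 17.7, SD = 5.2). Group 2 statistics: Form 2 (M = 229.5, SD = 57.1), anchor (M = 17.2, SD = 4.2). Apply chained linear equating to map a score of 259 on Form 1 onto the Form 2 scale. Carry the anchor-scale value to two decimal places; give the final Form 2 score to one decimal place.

Form 1 → anchor (Group 1): v = (5.2/67.2)(259 − 279.4) + 17.7 = 16.12
anchor → Form 2 (Group 2): y = (57.1/4.2)(16.12 − 17.2) + 229.5 = 214.8

214.8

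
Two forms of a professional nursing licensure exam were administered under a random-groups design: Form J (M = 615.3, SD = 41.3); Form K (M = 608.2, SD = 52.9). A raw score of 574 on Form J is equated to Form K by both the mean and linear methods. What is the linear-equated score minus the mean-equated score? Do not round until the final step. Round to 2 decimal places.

Mean-equated: 574 + (608.2 − 615.3) = 566.90
Linear-equated: (52.9/41.3)(574 − 615.3) + 608.2 = 555.300
Difference = 555.300 − 566.90 = -11.60

-11.60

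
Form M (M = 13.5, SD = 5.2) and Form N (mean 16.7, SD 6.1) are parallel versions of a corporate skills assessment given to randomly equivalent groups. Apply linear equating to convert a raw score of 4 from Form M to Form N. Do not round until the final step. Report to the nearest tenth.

Linear equating: y = (SD_Y/SD_X)(x − M_X) + M_Y
y = (6.1/5.2)(4 − 13.5) + 16.7
y = 1.173077 × -9.5 + 16.7 = -11.1442 + 16.7 = 5.6

5.6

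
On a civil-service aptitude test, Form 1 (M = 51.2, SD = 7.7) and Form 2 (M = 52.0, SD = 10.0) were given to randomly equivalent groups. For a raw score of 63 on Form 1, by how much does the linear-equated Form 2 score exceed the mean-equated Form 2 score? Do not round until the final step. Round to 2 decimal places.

3.52

Mean-equated: 63 + (52.0 − 51.2) = 63.80
Linear-equated: (10.0/7.7)(63 − 51.2) + 52.0 = 67.325
Difference = 67.325 − 63.80 = 3.52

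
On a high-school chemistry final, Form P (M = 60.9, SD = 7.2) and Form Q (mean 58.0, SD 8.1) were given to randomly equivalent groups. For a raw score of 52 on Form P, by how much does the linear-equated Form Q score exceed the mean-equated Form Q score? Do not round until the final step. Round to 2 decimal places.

Mean-equated: 52 + (58.0 − 60.9) = 49.10
Linear-equated: (8.1/7.2)(52 − 60.9) + 58.0 = 47.987
Difference = 47.987 − 49.10 = -1.11

-1.11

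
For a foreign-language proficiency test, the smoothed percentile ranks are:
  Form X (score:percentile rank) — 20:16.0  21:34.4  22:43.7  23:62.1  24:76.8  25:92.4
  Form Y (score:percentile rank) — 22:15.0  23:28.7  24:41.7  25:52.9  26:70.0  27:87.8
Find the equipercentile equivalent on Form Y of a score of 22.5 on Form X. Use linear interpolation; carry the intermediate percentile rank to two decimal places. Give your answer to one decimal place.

PR of 22.5 on Form X: 43.7 + (22.5 − 22)/(23 − 22) × (62.1 − 43.7) = 52.90
On Form Y, PR 52.90 falls between score 24 (PR 41.7) and 25 (PR 52.9).
Interpolate: 24 + (52.90 − 41.7)/(52.9 − 41.7) × (25 − 24) = 25.0

25.0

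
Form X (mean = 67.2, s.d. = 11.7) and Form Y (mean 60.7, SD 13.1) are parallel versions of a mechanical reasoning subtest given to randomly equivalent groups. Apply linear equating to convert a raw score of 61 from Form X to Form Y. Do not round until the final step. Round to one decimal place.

Linear equating: y = (SD_Y/SD_X)(x − M_X) + M_Y
y = (13.1/11.7)(61 − 67.2) + 60.7
y = 1.119658 × -6.2 + 60.7 = -6.9419 + 60.7 = 53.8

53.8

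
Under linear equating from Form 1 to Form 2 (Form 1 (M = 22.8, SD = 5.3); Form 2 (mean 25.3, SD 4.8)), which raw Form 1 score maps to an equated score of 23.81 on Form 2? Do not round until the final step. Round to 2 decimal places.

Invert y = (SD_Y/SD_X)(x − M_X) + M_Y:
x = (SD_X/SD_Y)(y − M_Y) + M_X = (5.3/4.8)(23.81 − 25.3) + 22.8
x = 1.104167 × -1.490 + 22.8 = 21.15

21.15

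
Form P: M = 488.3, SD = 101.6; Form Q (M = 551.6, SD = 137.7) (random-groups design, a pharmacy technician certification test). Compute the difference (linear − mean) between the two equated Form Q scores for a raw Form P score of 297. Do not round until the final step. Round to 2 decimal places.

Mean-equated: 297 + (551.6 − 488.3) = 360.30
Linear-equated: (137.7/101.6)(297 − 488.3) + 551.6 = 292.328
Difference = 292.328 − 360.30 = -67.97

-67.97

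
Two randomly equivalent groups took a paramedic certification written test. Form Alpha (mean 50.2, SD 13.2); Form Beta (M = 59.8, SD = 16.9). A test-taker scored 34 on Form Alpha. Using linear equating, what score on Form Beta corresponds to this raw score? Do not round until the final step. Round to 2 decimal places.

Linear equating: y = (SD_Y/SD_X)(x − M_X) + M_Y
y = (16.9/13.2)(34 − 50.2) + 59.8
y = 1.280303 × -16.2 + 59.8 = -20.7409 + 59.8 = 39.06

39.06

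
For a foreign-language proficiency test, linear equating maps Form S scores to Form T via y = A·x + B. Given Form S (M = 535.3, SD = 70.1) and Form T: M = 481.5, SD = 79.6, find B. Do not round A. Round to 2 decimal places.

A = SD_Y / SD_X = 79.6 / 70.1 = 1.135521
B = M_Y − A·M_X = 481.5 − 1.135521 × 535.3 = -126.34

-126.34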